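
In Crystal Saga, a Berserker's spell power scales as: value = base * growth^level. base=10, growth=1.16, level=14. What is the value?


value = base * growth^level
= 10 * 1.16^14
= 10 * 7.987518
= 79.88

79.88 spell power


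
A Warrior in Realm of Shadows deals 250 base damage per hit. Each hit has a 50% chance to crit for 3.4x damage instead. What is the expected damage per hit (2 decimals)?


E[dmg] = base * (1 + crit_chance * (crit_mult - 1))
cc as decimal = 50/100 = 0.5
cm - 1 = 3.4 - 1 = 2.4
Bonus factor = 0.5 * 2.4 = 1.2
Total multiplier = 1 + 1.2 = 2.2
Expected damage = 250 * 2.2 = 550.00

550.00 damage


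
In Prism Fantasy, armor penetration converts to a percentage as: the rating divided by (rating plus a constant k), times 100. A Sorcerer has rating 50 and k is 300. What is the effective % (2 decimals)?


effective% = rating / (rating + k) * 100
= 50 / (50 + 300) * 100
= 50 / 350 * 100
= 0.142857 * 100
= 14.29%

14.29%


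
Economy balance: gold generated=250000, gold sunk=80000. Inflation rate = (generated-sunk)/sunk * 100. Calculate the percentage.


Net gold = 250000 - 80000 = 170000
Inflation rate = net / sunk * 100 = 170000 / 80000 * 100
= 2.125 * 100
= 212.50%

212.50%


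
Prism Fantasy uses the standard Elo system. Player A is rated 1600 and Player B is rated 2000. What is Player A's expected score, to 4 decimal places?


Elo expected score: Ea = 1/(1 + 10^((Rb-Ra)/400))
Rb - Ra = 2000 - 1600 = 400
(Rb-Ra)/400 = 400/400 = 1.0
10^1.0 = 10.0
Ea = 1/(1 + 10.0) = 1/11.0 = 0.0909

0.0909


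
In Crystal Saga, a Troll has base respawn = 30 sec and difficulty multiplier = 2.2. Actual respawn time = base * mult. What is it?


Respawn time = base * multiplier
= 30 * 2.2
= 66.0 seconds

66.0 seconds


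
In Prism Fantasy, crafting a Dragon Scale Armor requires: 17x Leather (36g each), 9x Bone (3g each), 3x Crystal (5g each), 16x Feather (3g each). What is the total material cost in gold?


Cost breakdown:
  Leather: 17 * 36 = 612
  Bone: 9 * 3 = 27
  Crystal: 3 * 5 = 15
  Feather: 16 * 3 = 48
Total = 612 + 27 + 15 + 48 = 702

702 gold


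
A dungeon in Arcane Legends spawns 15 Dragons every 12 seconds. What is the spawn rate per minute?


Spawns per minute = count * (60 / interval)
= 15 * (60 / 12)
= 15 * 5.0
= 75.0

75.0 per minute


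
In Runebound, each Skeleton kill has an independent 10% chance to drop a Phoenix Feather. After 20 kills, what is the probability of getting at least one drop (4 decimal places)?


P(at least one) = 1 - P(none) = 1 - (1-p)^n
p = 10/100 = 0.1
1 - p = 0.9
(1 - p)^20 = 0.9^20 = 0.121577
P(at least one) = 1 - 0.121577 = 0.8784

0.8784


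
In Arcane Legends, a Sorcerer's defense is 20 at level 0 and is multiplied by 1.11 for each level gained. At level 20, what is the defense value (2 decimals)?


value = base * growth^level
= 20 * 1.11^20
= 20 * 8.062312
= 161.25

161.25 defense


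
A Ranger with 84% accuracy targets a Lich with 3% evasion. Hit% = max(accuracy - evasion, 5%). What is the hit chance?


accuracy - evasion = 84 - 3 = 81
Apply floor: max(81, 5) = 81
Hit chance = 81%

81%


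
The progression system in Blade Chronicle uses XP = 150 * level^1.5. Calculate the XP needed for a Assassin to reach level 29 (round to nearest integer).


XP = 150 * level^1.5
Substitute level = 29:
XP = 150 * 29^1.5
= 150 * 156.1698
= 23425

23425 XP


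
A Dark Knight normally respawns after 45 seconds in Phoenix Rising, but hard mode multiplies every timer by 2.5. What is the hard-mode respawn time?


Respawn time = base * multiplier
= 45 * 2.5
= 112.5 seconds

112.5 seconds


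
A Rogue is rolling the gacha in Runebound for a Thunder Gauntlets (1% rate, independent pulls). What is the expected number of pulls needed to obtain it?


Expected pulls for a geometric distribution = 1/p = 100 / rate%
= 100 / 1
= 100.0

100.0 pulls


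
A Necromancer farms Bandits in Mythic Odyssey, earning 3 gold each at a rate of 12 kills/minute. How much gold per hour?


Gold per minute = 3 * 12 = 36
Gold per hour = 36 * 60 = 2160

2160 gold/hour


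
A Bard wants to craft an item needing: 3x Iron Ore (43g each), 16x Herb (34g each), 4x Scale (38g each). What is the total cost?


Cost breakdown:
  Iron Ore: 3 * 43 = 129
  Herb: 16 * 34 = 544
  Scale: 4 * 38 = 152
Total = 129 + 544 + 152 = 825

825 gold


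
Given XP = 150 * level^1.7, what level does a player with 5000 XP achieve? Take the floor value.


XP = 150 * level^1.7, so level = (XP / 150)^(1/1.7)
= (5000 / 150)^(1/1.7)
= 33.3333^0.5882
= 7.867
Floor: level = 7

level 7


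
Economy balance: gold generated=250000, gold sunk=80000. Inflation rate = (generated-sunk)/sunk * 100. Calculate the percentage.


Net gold = 250000 - 80000 = 170000
Inflation rate = net / sunk * 100 = 170000 / 80000 * 100
= 2.125 * 100
= 212.50%

212.50%


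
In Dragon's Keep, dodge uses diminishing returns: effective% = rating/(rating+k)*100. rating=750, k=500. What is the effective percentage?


effective% = rating / (rating + k) * 100
= 750 / (750 + 500) * 100
= 750 / 1250 * 100
= 0.6 * 100
= 60.00%

60.00%


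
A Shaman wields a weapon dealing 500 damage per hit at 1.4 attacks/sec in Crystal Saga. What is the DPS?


DPS = damage * attack_speed
= 500 * 1.4
= 700.0

700.0 DPS


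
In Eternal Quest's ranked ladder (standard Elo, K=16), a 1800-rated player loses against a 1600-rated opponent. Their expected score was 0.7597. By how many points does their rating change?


Elo update: delta = K * (S - Ea), where S = 0 (loses)
S - Ea = 0 - 0.7597 = -0.7597
Rating change = 16 * -0.7597
= -12.16

-12.16 rating points


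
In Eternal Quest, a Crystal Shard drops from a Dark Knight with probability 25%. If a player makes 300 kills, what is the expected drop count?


Expected drops = kills * (drop_rate / 100)
= 300 * (25 / 100)
= 300 * 0.25
= 75.0

75.0 drops


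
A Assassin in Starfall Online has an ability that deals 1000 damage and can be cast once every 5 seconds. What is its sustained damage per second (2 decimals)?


DPS = damage / cooldown
= 1000 / 5
= 200.00

200.00 DPS


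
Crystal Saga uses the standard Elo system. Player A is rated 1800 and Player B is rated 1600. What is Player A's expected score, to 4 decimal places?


Elo expected score: Ea = 1/(1 + 10^((Rb-Ra)/400))
Rb - Ra = 1600 - 1800 = -200
(Rb-Ra)/400 = -200/400 = -0.5
10^-0.5 = 0.316228
Ea = 1/(1 + 0.316228) = 1/1.316228 = 0.7597

0.7597


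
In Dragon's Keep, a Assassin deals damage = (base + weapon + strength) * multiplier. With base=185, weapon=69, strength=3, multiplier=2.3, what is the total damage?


Sum base + weapon + str = 185 + 69 + 3 = 257
Multiply by 2.3:
257 * 2.3 = 591.1

591.1 damage


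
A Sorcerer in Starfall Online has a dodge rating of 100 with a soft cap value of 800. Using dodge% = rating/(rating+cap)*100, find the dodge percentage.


dodge% = 100 / (100 + 800) * 100
= 100 / 900 * 100
= 0.111111 * 100
= 11.11%

11.11%


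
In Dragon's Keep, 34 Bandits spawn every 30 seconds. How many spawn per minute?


Spawns per minute = count * (60 / interval)
= 34 * (60 / 30)
= 34 * 2.0
= 68.0

68.0 per minute


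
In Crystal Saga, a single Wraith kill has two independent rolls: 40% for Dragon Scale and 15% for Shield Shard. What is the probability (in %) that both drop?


For independent events, P(both) = P(A) * P(B)
= 40% * 15%
= 600 / 100 %
= 6.0%

6.0%


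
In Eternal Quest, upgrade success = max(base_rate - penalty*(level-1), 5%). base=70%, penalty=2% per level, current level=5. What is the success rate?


raw_rate = 70 - 2 * (5 - 1)
= 70 - 2 * 4
= 70 - 8
= 62
Apply floor: max(62, 5) = 62%

62%


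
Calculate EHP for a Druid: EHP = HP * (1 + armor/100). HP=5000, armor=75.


EHP = 5000 * (1 + 75/100)
= 5000 * (1 + 0.75)
= 5000 * 1.75
= 8750.0

8750.0 EHP


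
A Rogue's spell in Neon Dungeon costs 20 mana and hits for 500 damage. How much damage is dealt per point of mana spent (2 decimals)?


Efficiency = damage / mana
= 500 / 20
= 25.00

25.00 dmg/mana


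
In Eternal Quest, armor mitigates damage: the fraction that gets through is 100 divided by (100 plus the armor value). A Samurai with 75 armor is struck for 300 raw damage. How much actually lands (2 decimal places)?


actual = 300 * 100 / (100 + 75)
= 300 * 100 / 175
= 30000 / 175
= 171.43

171.43 damage


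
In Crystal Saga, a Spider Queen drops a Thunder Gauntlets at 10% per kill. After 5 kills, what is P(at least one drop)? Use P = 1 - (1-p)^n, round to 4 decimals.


P(at least one) = 1 - P(none) = 1 - (1-p)^n
p = 10/100 = 0.1
1 - p = 0.9
(1 - p)^5 = 0.9^5 = 0.590490
P(at least one) = 1 - 0.590490 = 0.4095

0.4095


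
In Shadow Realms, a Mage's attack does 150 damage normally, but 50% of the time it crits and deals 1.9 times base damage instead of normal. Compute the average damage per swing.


E[dmg] = base * (1 + crit_chance * (crit_mult - 1))
cc as decimal = 50/100 = 0.5
cm - 1 = 1.9 - 1 = 0.9
Bonus factor = 0.5 * 0.9 = 0.45
Total multiplier = 1 + 0.45 = 1.45
Expected damage = 150 * 1.45 = 217.50

217.50 damage


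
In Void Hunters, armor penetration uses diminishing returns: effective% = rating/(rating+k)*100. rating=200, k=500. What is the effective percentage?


effective% = rating / (rating + k) * 100
= 200 / (200 + 500) * 100
= 200 / 700 * 100
= 0.285714 * 100
= 28.57%

28.57%


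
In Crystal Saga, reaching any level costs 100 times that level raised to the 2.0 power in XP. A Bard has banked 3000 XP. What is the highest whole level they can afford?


XP = 100 * level^2.0, so level = (XP / 100)^(1/2.0)
= (3000 / 100)^(1/2.0)
= 30.0^0.5
= 5.4772
Floor: level = 5

level 5


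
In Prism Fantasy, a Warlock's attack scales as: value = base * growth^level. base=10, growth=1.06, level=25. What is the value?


value = base * growth^level
= 10 * 1.06^25
= 10 * 4.291871
= 42.92

42.92 attack


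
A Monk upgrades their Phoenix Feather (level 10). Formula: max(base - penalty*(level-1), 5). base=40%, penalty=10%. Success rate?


raw_rate = 40 - 10 * (10 - 1)
= 40 - 10 * 9
= 40 - 90
= -50
Apply floor: max(-50, 5) = 5%

5%


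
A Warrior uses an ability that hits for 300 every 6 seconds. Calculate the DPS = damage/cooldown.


DPS = damage / cooldown
= 300 / 6
= 50.00

50.00 DPS


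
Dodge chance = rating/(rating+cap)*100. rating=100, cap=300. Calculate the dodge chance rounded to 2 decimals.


dodge% = 100 / (100 + 300) * 100
= 100 / 400 * 100
= 0.25 * 100
= 25.00%

25.00%


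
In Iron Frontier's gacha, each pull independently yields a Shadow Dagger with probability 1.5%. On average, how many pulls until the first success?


Expected pulls for a geometric distribution = 1/p = 100 / rate%
= 100 / 1.5
= 66.67

66.67 pulls


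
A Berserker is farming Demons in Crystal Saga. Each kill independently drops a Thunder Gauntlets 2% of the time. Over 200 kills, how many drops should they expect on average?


Expected drops = kills * (drop_rate / 100)
= 200 * (2 / 100)
= 200 * 0.02
= 4.0

4.0 drops


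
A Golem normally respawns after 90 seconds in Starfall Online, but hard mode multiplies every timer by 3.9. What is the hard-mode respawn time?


Respawn time = base * multiplier
= 90 * 3.9
= 351.0 seconds

351.0 seconds


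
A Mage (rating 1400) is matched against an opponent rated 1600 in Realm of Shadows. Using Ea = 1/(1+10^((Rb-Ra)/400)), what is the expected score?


Elo expected score: Ea = 1/(1 + 10^((Rb-Ra)/400))
Rb - Ra = 1600 - 1400 = 200
(Rb-Ra)/400 = 200/400 = 0.5
10^0.5 = 3.162278
Ea = 1/(1 + 3.162278) = 1/4.162278 = 0.2403

0.2403


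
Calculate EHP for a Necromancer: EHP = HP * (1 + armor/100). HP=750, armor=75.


EHP = 750 * (1 + 75/100)
= 750 * (1 + 0.75)
= 750 * 1.75
= 1312.5

1312.5 EHP


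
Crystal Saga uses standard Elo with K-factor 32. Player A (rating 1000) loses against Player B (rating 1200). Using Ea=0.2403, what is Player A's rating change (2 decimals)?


Elo update: delta = K * (S - Ea), where S = 0 (loses)
S - Ea = 0 - 0.2403 = -0.2403
Rating change = 32 * -0.2403
= -7.69

-7.69 rating points


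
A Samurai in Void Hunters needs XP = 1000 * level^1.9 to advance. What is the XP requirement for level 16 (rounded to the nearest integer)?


XP = 1000 * level^1.9
Substitute level = 16:
XP = 1000 * 16^1.9
= 1000 * 194.0117
= 194012

194012 XP


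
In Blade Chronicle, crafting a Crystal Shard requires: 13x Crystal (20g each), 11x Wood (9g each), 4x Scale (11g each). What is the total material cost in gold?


Cost breakdown:
  Crystal: 13 * 20 = 260
  Wood: 11 * 9 = 99
  Scale: 4 * 11 = 44
Total = 260 + 99 + 44 = 403

403 gold


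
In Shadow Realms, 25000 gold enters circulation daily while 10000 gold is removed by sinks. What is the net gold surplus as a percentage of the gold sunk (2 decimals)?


Net gold = 25000 - 10000 = 15000
Inflation rate = net / sunk * 100 = 15000 / 10000 * 100
= 1.5 * 100
= 150.00%

150.00%


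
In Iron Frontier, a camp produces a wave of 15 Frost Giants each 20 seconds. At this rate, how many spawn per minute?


Spawns per minute = count * (60 / interval)
= 15 * (60 / 20)
= 15 * 3.0
= 45.0

45.0 per minute


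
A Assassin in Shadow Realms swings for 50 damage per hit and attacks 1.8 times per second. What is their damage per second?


DPS = damage * attack_speed
= 50 * 1.8
= 90.0

90.0 DPS


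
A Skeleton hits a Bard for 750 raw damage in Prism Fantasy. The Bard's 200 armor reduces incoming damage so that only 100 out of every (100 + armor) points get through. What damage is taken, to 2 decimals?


actual = 750 * 100 / (100 + 200)
= 750 * 100 / 300
= 75000 / 300
= 250.00

250.00 damage


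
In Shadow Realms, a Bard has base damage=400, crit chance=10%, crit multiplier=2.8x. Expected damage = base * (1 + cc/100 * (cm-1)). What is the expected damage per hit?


E[dmg] = base * (1 + crit_chance * (crit_mult - 1))
cc as decimal = 10/100 = 0.1
cm - 1 = 2.8 - 1 = 1.8
Bonus factor = 0.1 * 1.8 = 0.18
Total multiplier = 1 + 0.18 = 1.18
Expected damage = 400 * 1.18 = 472.00

472.00 damage


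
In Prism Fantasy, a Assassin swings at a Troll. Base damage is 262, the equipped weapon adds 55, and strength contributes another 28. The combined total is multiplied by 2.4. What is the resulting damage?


Sum base + weapon + str = 262 + 55 + 28 = 345
Multiply by 2.4:
345 * 2.4 = 828.0

828.0 damage


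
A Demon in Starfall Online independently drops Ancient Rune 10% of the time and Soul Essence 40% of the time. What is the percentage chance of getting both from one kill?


For independent events, P(both) = P(A) * P(B)
= 10% * 40%
= 400 / 100 %
= 4.0%

4.0%


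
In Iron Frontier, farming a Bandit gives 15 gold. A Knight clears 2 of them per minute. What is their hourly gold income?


Gold per minute = 15 * 2 = 30
Gold per hour = 30 * 60 = 1800

1800 gold/hour


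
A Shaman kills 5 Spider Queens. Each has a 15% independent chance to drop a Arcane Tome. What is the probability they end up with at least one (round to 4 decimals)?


P(at least one) = 1 - P(none) = 1 - (1-p)^n
p = 15/100 = 0.15
1 - p = 0.85
(1 - p)^5 = 0.85^5 = 0.443705
P(at least one) = 1 - 0.443705 = 0.5563

0.5563


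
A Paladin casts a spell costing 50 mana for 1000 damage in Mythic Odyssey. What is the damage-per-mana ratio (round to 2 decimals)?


Efficiency = damage / mana
= 1000 / 50
= 20.00

20.00 dmg/mana


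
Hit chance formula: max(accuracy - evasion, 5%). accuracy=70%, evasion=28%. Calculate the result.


accuracy - evasion = 70 - 28 = 42
Apply floor: max(42, 5) = 42
Hit chance = 42%

42%


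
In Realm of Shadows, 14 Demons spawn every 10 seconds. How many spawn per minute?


Spawns per minute = count * (60 / interval)
= 14 * (60 / 10)
= 14 * 6.0
= 84.0

84.0 per minute


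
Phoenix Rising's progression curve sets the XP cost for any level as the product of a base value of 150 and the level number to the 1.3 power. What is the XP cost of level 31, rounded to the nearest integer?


XP = 150 * level^1.3
Substitute level = 31:
XP = 150 * 31^1.3
= 150 * 86.8501
= 13028

13028 XP


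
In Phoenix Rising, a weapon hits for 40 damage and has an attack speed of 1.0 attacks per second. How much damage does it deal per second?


DPS = damage * attack_speed
= 40 * 1.0
= 40.0

40.0 DPS


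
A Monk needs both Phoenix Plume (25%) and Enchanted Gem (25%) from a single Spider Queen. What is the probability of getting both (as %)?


For independent events, P(both) = P(A) * P(B)
= 25% * 25%
= 625 / 100 %
= 6.25%

6.25%


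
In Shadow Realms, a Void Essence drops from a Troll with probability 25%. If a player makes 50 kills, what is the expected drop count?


Expected drops = kills * (drop_rate / 100)
= 50 * (25 / 100)
= 50 * 0.25
= 12.5

12.5 drops


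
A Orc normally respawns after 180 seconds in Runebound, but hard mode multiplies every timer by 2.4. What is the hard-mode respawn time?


Respawn time = base * multiplier
= 180 * 2.4
= 432.0 seconds

432.0 seconds


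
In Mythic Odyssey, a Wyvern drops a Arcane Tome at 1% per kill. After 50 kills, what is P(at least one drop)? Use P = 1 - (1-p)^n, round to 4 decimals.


P(at least one) = 1 - P(none) = 1 - (1-p)^n
p = 1/100 = 0.01
1 - p = 0.99
(1 - p)^50 = 0.99^50 = 0.605006
P(at least one) = 1 - 0.605006 = 0.3950

0.3950


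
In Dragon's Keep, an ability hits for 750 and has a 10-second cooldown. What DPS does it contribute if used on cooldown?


DPS = damage / cooldown
= 750 / 10
= 75.00

75.00 DPS


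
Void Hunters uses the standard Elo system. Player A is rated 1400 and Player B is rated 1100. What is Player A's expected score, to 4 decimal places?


Elo expected score: Ea = 1/(1 + 10^((Rb-Ra)/400))
Rb - Ra = 1100 - 1400 = -300
(Rb-Ra)/400 = -300/400 = -0.75
10^-0.75 = 0.177828
Ea = 1/(1 + 0.177828) = 1/1.177828 = 0.8490

0.8490


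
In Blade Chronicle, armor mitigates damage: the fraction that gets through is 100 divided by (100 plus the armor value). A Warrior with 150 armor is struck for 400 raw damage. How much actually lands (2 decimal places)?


actual = 400 * 100 / (100 + 150)
= 400 * 100 / 250
= 40000 / 250
= 160.00

160.00 damage


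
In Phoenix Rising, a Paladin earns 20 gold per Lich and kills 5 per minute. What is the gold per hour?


Gold per minute = 20 * 5 = 100
Gold per hour = 100 * 60 = 6000

6000 gold/hour


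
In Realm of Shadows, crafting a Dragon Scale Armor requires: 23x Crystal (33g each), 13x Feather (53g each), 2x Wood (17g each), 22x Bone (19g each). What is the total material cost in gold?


Cost breakdown:
  Crystal: 23 * 33 = 759
  Feather: 13 * 53 = 689
  Wood: 2 * 17 = 34
  Bone: 22 * 19 = 418
Total = 759 + 689 + 34 + 418 = 1900

1900 gold


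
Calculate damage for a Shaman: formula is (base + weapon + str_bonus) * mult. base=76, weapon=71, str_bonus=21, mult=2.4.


Sum base + weapon + str = 76 + 71 + 21 = 168
Multiply by 2.4:
168 * 2.4 = 403.2

403.2 damage


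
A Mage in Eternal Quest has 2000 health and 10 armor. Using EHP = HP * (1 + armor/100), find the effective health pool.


EHP = 2000 * (1 + 10/100)
= 2000 * (1 + 0.1)
= 2000 * 1.1
= 2200.0

2200.0 EHP


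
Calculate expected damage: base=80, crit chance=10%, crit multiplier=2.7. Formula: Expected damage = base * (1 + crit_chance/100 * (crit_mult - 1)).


E[dmg] = base * (1 + crit_chance * (crit_mult - 1))
cc as decimal = 10/100 = 0.1
cm - 1 = 2.7 - 1 = 1.7
Bonus factor = 0.1 * 1.7 = 0.17
Total multiplier = 1 + 0.17 = 1.17
Expected damage = 80 * 1.17 = 93.60

93.60 damage


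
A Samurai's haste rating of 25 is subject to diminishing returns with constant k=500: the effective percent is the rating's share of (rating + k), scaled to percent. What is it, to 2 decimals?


effective% = rating / (rating + k) * 100
= 25 / (25 + 500) * 100
= 25 / 525 * 100
= 0.047619 * 100
= 4.76%

4.76%


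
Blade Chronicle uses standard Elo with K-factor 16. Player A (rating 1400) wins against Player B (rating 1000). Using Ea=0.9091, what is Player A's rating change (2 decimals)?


Elo update: delta = K * (S - Ea), where S = 1 (wins)
S - Ea = 1 - 0.9091 = 0.0909
Rating change = 16 * 0.0909
= 1.45

1.45 rating points


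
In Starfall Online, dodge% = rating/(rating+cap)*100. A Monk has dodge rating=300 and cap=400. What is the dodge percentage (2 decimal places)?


dodge% = 300 / (300 + 400) * 100
= 300 / 700 * 100
= 0.428571 * 100
= 42.86%

42.86%


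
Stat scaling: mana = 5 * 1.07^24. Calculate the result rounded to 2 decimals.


value = base * growth^level
= 5 * 1.07^24
= 5 * 5.072367
= 25.36

25.36 mana


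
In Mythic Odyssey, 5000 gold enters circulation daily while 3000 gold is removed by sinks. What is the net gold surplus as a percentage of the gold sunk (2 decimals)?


Net gold = 5000 - 3000 = 2000
Inflation rate = net / sunk * 100 = 2000 / 3000 * 100
= 0.666667 * 100
= 66.67%

66.67%


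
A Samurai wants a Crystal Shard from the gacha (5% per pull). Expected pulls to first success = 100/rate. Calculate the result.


Expected pulls for a geometric distribution = 1/p = 100 / rate%
= 100 / 5
= 20.0

20.0 pulls


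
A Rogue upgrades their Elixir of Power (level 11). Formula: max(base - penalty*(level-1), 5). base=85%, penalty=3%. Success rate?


raw_rate = 85 - 3 * (11 - 1)
= 85 - 3 * 10
= 85 - 30
= 55
Apply floor: max(55, 5) = 55%

55%


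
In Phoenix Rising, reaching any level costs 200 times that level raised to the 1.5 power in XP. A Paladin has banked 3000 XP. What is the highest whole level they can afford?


XP = 200 * level^1.5, so level = (XP / 200)^(1/1.5)
= (3000 / 200)^(1/1.5)
= 15.0^0.6667
= 6.0822
Floor: level = 6

level 6


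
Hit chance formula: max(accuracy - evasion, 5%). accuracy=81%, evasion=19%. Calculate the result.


accuracy - evasion = 81 - 19 = 62
Apply floor: max(62, 5) = 62
Hit chance = 62%

62%


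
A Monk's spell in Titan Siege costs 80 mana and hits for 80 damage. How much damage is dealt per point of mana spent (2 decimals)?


Efficiency = damage / mana
= 80 / 80
= 1.00

1.00 dmg/mana


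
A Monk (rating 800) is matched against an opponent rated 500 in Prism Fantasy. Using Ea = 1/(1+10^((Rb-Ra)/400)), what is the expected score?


Elo expected score: Ea = 1/(1 + 10^((Rb-Ra)/400))
Rb - Ra = 500 - 800 = -300
(Rb-Ra)/400 = -300/400 = -0.75
10^-0.75 = 0.177828
Ea = 1/(1 + 0.177828) = 1/1.177828 = 0.8490

0.8490


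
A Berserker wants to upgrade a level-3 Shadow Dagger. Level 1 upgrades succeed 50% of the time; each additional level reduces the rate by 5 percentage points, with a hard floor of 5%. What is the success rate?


raw_rate = 50 - 5 * (3 - 1)
= 50 - 5 * 2
= 50 - 10
= 40
Apply floor: max(40, 5) = 40%

40%


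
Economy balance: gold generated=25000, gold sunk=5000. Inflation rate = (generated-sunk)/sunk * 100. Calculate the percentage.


Net gold = 25000 - 5000 = 20000
Inflation rate = net / sunk * 100 = 20000 / 5000 * 100
= 4.0 * 100
= 400.00%

400.00%


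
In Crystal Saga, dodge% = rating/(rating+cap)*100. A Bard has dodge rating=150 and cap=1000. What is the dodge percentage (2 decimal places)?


dodge% = 150 / (150 + 1000) * 100
= 150 / 1150 * 100
= 0.130435 * 100
= 13.04%

13.04%


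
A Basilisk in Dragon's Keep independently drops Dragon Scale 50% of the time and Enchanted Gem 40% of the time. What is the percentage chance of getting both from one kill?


For independent events, P(both) = P(A) * P(B)
= 50% * 40%
= 2000 / 100 %
= 20.0%

20.0%


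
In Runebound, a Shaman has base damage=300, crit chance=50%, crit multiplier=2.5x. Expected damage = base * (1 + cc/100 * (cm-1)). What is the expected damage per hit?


E[dmg] = base * (1 + crit_chance * (crit_mult - 1))
cc as decimal = 50/100 = 0.5
cm - 1 = 2.5 - 1 = 1.5
Bonus factor = 0.5 * 1.5 = 0.75
Total multiplier = 1 + 0.75 = 1.75
Expected damage = 300 * 1.75 = 525.00

525.00 damage


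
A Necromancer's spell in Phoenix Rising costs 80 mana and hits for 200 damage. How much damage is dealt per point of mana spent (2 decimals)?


Efficiency = damage / mana
= 200 / 80
= 2.50

2.50 dmg/mana


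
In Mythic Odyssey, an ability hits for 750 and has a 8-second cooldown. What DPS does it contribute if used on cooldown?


DPS = damage / cooldown
= 750 / 8
= 93.75

93.75 DPS


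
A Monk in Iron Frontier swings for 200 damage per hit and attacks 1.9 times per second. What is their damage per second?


DPS = damage * attack_speed
= 200 * 1.9
= 380.0

380.0 DPS


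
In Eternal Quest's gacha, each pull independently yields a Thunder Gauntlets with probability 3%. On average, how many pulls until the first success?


Expected pulls for a geometric distribution = 1/p = 100 / rate%
= 100 / 3
= 33.33

33.33 pulls


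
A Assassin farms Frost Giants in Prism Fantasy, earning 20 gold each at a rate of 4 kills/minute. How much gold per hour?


Gold per minute = 20 * 4 = 80
Gold per hour = 80 * 60 = 4800

4800 gold/hour


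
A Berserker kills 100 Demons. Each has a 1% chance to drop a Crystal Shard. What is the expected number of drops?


Expected drops = kills * (drop_rate / 100)
= 100 * (1 / 100)
= 100 * 0.01
= 1.0

1.0 drops


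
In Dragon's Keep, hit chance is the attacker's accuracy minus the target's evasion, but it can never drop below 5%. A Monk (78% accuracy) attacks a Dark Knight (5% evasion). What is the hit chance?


accuracy - evasion = 78 - 5 = 73
Apply floor: max(73, 5) = 73
Hit chance = 73%

73%


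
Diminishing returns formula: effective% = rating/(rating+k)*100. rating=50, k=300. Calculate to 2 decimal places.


effective% = rating / (rating + k) * 100
= 50 / (50 + 300) * 100
= 50 / 350 * 100
= 0.142857 * 100
= 14.29%

14.29%


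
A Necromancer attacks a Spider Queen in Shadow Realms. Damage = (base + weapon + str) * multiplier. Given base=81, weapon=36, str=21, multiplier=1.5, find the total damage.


Sum base + weapon + str = 81 + 36 + 21 = 138
Multiply by 1.5:
138 * 1.5 = 207.0

207.0 damage


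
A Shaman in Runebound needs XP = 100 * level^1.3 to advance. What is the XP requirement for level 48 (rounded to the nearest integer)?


XP = 100 * level^1.3
Substitute level = 48:
XP = 100 * 48^1.3
= 100 * 153.3252
= 15333

15333 XP


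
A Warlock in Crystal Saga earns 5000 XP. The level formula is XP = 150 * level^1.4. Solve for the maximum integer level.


XP = 150 * level^1.4, so level = (XP / 150)^(1/1.4)
= (5000 / 150)^(1/1.4)
= 33.3333^0.7143
= 12.2397
Floor: level = 12

level 12


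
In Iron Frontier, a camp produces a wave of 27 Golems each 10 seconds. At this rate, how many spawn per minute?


Spawns per minute = count * (60 / interval)
= 27 * (60 / 10)
= 27 * 6.0
= 162.0

162.0 per minute


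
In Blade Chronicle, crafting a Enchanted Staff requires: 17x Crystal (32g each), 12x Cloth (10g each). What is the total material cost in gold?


Cost breakdown:
  Crystal: 17 * 32 = 544
  Cloth: 12 * 10 = 120
Total = 544 + 120 = 664

664 gold


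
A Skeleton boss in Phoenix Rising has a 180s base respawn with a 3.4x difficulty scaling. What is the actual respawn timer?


Respawn time = base * multiplier
= 180 * 3.4
= 612.0 seconds

612.0 seconds


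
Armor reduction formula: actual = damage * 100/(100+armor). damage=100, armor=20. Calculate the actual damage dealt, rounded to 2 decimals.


actual = 100 * 100 / (100 + 20)
= 100 * 100 / 120
= 10000 / 120
= 83.33

83.33 damage


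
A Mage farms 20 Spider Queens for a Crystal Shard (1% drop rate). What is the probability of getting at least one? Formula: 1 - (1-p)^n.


P(at least one) = 1 - P(none) = 1 - (1-p)^n
p = 1/100 = 0.01
1 - p = 0.99
(1 - p)^20 = 0.99^20 = 0.817907
P(at least one) = 1 - 0.817907 = 0.1821

0.1821


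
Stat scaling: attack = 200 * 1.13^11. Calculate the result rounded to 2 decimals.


value = base * growth^level
= 200 * 1.13^11
= 200 * 3.835861
= 767.17

767.17 attack


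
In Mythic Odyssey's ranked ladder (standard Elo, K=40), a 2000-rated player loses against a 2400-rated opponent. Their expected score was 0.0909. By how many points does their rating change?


Elo update: delta = K * (S - Ea), where S = 0 (loses)
S - Ea = 0 - 0.0909 = -0.0909
Rating change = 40 * -0.0909
= -3.64

-3.64 rating points


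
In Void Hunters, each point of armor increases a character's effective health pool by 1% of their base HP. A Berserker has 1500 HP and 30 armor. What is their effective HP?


EHP = 1500 * (1 + 30/100)
= 1500 * (1 + 0.3)
= 1500 * 1.3
= 1950.0

1950.0 EHP


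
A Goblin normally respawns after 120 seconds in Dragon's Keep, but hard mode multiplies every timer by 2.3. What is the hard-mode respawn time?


Respawn time = base * multiplier
= 120 * 2.3
= 276.0 seconds

276.0 seconds


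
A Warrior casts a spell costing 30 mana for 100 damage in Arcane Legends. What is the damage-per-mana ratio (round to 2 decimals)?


Efficiency = damage / mana
= 100 / 30
= 3.33

3.33 dmg/mana


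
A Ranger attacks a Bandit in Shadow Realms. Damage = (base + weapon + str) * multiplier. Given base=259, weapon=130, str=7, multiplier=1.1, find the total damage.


Sum base + weapon + str = 259 + 130 + 7 = 396
Multiply by 1.1:
396 * 1.1 = 435.6

435.6 damage


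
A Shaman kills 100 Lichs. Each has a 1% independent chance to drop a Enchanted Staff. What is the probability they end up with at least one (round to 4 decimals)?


P(at least one) = 1 - P(none) = 1 - (1-p)^n
p = 1/100 = 0.01
1 - p = 0.99
(1 - p)^100 = 0.99^100 = 0.366032
P(at least one) = 1 - 0.366032 = 0.6340

0.6340


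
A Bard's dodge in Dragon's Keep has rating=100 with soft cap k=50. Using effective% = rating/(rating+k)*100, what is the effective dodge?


effective% = rating / (rating + k) * 100
= 100 / (100 + 50) * 100
= 100 / 150 * 100
= 0.666667 * 100
= 66.67%

66.67%


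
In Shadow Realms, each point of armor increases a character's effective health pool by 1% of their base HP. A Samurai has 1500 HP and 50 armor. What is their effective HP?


EHP = 1500 * (1 + 50/100)
= 1500 * (1 + 0.5)
= 1500 * 1.5
= 2250.0

2250.0 EHP


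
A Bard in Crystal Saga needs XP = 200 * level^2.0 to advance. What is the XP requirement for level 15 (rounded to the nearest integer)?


XP = 200 * level^2.0
Substitute level = 15:
XP = 200 * 15^2.0
= 200 * 225.0
= 45000

45000 XP


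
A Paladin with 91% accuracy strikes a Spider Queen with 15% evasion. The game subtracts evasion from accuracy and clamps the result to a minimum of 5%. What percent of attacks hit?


accuracy - evasion = 91 - 15 = 76
Apply floor: max(76, 5) = 76
Hit chance = 76%

76%


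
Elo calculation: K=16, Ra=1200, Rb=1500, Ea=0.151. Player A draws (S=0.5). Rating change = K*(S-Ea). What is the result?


Elo update: delta = K * (S - Ea), where S = 0.5 (draws)
S - Ea = 0.5 - 0.151 = 0.349
Rating change = 16 * 0.349
= 5.58

5.58 rating points


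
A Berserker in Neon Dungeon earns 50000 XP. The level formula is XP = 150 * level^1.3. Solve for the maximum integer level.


XP = 150 * level^1.3, so level = (XP / 150)^(1/1.3)
= (50000 / 150)^(1/1.3)
= 333.3333^0.7692
= 87.232
Floor: level = 87

level 87


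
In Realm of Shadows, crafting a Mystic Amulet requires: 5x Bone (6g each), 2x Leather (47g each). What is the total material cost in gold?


Cost breakdown:
  Bone: 5 * 6 = 30
  Leather: 2 * 47 = 94
Total = 30 + 94 = 124

124 gold


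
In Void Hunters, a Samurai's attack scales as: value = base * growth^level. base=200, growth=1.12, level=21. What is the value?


value = base * growth^level
= 200 * 1.12^21
= 200 * 10.803848
= 2160.77

2160.77 attack


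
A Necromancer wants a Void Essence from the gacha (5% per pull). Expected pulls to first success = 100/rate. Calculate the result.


Expected pulls for a geometric distribution = 1/p = 100 / rate%
= 100 / 5
= 20.0

20.0 pulls


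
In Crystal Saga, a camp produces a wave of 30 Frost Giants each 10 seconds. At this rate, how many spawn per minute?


Spawns per minute = count * (60 / interval)
= 30 * (60 / 10)
= 30 * 6.0
= 180.0

180.0 per minute


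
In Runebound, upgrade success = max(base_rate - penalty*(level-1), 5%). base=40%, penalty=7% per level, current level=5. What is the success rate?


raw_rate = 40 - 7 * (5 - 1)
= 40 - 7 * 4
= 40 - 28
= 12
Apply floor: max(12, 5) = 12%

12%


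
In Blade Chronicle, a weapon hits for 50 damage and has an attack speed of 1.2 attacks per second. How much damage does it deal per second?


DPS = damage * attack_speed
= 50 * 1.2
= 60.0

60.0 DPS


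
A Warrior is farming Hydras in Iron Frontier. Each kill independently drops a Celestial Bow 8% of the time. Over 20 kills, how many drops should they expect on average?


Expected drops = kills * (drop_rate / 100)
= 20 * (8 / 100)
= 20 * 0.08
= 1.6

1.6 drops


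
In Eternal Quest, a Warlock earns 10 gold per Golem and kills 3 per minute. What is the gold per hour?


Gold per minute = 10 * 3 = 30
Gold per hour = 30 * 60 = 1800

1800 gold/hour


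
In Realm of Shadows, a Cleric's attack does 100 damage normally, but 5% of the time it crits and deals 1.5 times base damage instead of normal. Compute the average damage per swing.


E[dmg] = base * (1 + crit_chance * (crit_mult - 1))
cc as decimal = 5/100 = 0.05
cm - 1 = 1.5 - 1 = 0.5
Bonus factor = 0.05 * 0.5 = 0.025
Total multiplier = 1 + 0.025 = 1.025
Expected damage = 100 * 1.025 = 102.50

102.50 damage


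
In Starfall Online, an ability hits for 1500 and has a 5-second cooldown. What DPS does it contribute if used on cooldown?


DPS = damage / cooldown
= 1500 / 5
= 300.00

300.00 DPS


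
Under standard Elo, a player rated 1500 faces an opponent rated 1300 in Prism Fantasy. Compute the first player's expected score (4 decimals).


Elo expected score: Ea = 1/(1 + 10^((Rb-Ra)/400))
Rb - Ra = 1300 - 1500 = -200
(Rb-Ra)/400 = -200/400 = -0.5
10^-0.5 = 0.316228
Ea = 1/(1 + 0.316228) = 1/1.316228 = 0.7597

0.7597


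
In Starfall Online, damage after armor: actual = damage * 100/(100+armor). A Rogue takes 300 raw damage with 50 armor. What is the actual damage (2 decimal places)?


actual = 300 * 100 / (100 + 50)
= 300 * 100 / 150
= 30000 / 150
= 200.00

200.00 damage


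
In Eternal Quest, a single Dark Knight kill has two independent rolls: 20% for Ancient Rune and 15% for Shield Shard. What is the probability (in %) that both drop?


For independent events, P(both) = P(A) * P(B)
= 20% * 15%
= 300 / 100 %
= 3.0%

3.0%


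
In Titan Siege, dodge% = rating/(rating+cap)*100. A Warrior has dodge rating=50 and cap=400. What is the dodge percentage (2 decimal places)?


dodge% = 50 / (50 + 400) * 100
= 50 / 450 * 100
= 0.111111 * 100
= 11.11%

11.11%


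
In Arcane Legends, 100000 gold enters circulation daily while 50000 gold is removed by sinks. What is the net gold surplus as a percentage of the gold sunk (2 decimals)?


Net gold = 100000 - 50000 = 50000
Inflation rate = net / sunk * 100 = 50000 / 50000 * 100
= 1.0 * 100
= 100.00%

100.00%


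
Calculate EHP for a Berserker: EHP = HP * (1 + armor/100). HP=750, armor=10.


EHP = 750 * (1 + 10/100)
= 750 * (1 + 0.1)
= 750 * 1.1
= 825.0

825.0 EHP


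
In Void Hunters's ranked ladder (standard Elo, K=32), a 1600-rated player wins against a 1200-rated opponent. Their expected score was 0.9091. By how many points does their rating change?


Elo update: delta = K * (S - Ea), where S = 1 (wins)
S - Ea = 1 - 0.9091 = 0.0909
Rating change = 32 * 0.0909
= 2.91

2.91 rating points


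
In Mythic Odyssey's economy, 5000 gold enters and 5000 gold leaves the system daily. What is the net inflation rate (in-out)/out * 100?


Net gold = 5000 - 5000 = 0
Inflation rate = net / sunk * 100 = 0 / 5000 * 100
= 0.0 * 100
= 0.00%

0.00%


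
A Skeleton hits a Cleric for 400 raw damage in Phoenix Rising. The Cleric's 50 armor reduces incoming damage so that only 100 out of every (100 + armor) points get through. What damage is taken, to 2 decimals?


actual = 400 * 100 / (100 + 50)
= 400 * 100 / 150
= 40000 / 150
= 266.67

266.67 damage


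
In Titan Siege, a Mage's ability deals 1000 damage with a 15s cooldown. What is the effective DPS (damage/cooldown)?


DPS = damage / cooldown
= 1000 / 15
= 66.67

66.67 DPS


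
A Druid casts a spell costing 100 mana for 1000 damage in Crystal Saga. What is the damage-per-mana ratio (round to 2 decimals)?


Efficiency = damage / mana
= 1000 / 100
= 10.00

10.00 dmg/mana


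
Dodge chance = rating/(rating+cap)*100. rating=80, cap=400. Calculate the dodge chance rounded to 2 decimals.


dodge% = 80 / (80 + 400) * 100
= 80 / 480 * 100
= 0.166667 * 100
= 16.67%

16.67%


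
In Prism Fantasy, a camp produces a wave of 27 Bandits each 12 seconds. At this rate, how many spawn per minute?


Spawns per minute = count * (60 / interval)
= 27 * (60 / 12)
= 27 * 5.0
= 135.0

135.0 per minute


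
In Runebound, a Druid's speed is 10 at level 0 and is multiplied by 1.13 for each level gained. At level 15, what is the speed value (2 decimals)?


value = base * growth^level
= 10 * 1.13^15
= 10 * 6.25427
= 62.54

62.54 speed


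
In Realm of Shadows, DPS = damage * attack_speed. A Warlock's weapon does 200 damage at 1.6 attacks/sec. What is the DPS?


DPS = damage * attack_speed
= 200 * 1.6
= 320.0

320.0 DPS


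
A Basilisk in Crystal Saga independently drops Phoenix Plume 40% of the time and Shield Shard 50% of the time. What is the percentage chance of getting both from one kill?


For independent events, P(both) = P(A) * P(B)
= 40% * 50%
= 2000 / 100 %
= 20.0%

20.0%


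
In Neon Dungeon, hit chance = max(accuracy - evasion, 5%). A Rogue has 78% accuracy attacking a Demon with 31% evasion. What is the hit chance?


accuracy - evasion = 78 - 31 = 47
Apply floor: max(47, 5) = 47
Hit chance = 47%

47%


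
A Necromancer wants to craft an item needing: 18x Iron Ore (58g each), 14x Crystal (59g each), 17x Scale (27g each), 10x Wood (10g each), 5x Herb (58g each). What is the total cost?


Cost breakdown:
  Iron Ore: 18 * 58 = 1044
  Crystal: 14 * 59 = 826
  Scale: 17 * 27 = 459
  Wood: 10 * 10 = 100
  Herb: 5 * 58 = 290
Total = 1044 + 826 + 459 + 100 + 290 = 2719

2719 gold


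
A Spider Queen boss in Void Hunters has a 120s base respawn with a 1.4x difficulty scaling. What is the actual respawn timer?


Respawn time = base * multiplier
= 120 * 1.4
= 168.0 seconds

168.0 seconds


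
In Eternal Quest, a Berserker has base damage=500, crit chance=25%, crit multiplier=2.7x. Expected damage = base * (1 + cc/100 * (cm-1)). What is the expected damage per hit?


E[dmg] = base * (1 + crit_chance * (crit_mult - 1))
cc as decimal = 25/100 = 0.25
cm - 1 = 2.7 - 1 = 1.7
Bonus factor = 0.25 * 1.7 = 0.425
Total multiplier = 1 + 0.425 = 1.425
Expected damage = 500 * 1.425 = 712.50

712.50 damage


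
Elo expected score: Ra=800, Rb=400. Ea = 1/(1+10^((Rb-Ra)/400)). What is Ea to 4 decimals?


Elo expected score: Ea = 1/(1 + 10^((Rb-Ra)/400))
Rb - Ra = 400 - 800 = -400
(Rb-Ra)/400 = -400/400 = -1.0
10^-1.0 = 0.1
Ea = 1/(1 + 0.1) = 1/1.1 = 0.9091

0.9091


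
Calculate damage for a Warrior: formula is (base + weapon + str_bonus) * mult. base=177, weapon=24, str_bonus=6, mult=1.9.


Sum base + weapon + str = 177 + 24 + 6 = 207
Multiply by 1.9:
207 * 1.9 = 393.3

393.3 damage


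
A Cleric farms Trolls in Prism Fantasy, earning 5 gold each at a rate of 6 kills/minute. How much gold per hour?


Gold per minute = 5 * 6 = 30
Gold per hour = 30 * 60 = 1800

1800 gold/hour


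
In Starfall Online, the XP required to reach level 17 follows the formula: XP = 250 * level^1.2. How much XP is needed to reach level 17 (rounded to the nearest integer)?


XP = 250 * level^1.2
Substitute level = 17:
XP = 250 * 17^1.2
= 250 * 29.9598
= 7490

7490 XP
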